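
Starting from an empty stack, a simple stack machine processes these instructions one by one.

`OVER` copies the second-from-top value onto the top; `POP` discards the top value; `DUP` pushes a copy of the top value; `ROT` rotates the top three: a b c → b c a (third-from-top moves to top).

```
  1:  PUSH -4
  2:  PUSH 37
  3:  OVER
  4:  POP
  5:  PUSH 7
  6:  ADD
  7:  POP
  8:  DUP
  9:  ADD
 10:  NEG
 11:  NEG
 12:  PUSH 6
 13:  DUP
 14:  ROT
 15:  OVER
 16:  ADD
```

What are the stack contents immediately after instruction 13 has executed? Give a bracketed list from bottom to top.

PUSH -4 : [-4]
PUSH 37 : [-4, 37]
OVER    : [-4, 37, -4]
POP     : [-4, 37]
PUSH 7  : [-4, 37, 7]
ADD     : [-4, 44]
POP     : [-4]
DUP     : [-4, -4]
ADD     : [-8]
NEG     : [8]
NEG     : [-8]
PUSH 6  : [-8, 6]
DUP     : [-8, 6, 6]

[-8, 6, 6]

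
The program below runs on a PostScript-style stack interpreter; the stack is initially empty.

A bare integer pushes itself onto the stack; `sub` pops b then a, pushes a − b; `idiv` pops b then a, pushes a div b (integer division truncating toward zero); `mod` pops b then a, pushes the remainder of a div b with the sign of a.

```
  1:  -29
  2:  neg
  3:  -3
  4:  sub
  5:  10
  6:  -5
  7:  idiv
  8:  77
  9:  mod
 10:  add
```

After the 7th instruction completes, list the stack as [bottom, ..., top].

[32, -2]

-29  → -29
neg  → 29
-3   → 29 -3
sub  → 32
10   → 32 10
-5   → 32 10 -5
idiv → 32 -2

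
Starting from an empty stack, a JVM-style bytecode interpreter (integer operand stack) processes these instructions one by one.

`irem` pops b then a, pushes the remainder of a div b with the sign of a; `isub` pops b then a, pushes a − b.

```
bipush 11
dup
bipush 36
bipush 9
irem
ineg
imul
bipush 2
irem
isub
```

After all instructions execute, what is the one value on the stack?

11

bipush 11 : 11
dup       : 11 11
bipush 36 : 11 11 36
bipush 9  : 11 11 36 9
irem      : 11 11 0
ineg      : 11 11 0
imul      : 11 0
bipush 2  : 11 0 2
irem      : 11 0
isub      : 11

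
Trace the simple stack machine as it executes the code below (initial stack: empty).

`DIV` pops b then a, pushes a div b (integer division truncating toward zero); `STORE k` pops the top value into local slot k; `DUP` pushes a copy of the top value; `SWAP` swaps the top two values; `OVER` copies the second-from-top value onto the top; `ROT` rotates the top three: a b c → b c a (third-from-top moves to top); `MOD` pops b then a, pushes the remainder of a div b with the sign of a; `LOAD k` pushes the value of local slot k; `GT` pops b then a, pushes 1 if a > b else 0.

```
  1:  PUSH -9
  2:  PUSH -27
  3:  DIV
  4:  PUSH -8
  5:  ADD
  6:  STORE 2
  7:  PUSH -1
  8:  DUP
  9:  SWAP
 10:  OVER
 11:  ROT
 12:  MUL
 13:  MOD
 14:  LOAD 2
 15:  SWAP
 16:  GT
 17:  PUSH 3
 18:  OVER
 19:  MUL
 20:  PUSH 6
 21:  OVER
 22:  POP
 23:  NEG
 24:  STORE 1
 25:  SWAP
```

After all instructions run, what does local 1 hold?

-6

PUSH -9   [-9]
PUSH -27  [-9, -27]
DIV       [0]
PUSH -8   [0, -8]
ADD       [-8]
STORE 2   []
PUSH -1   [-1]
DUP       [-1, -1]
SWAP      [-1, -1]
OVER      [-1, -1, -1]
ROT       [-1, -1, -1]
MUL       [-1, 1]
MOD       [0]
LOAD 2    [0, -8]
SWAP      [-8, 0]
GT        [0]
PUSH 3    [0, 3]
OVER      [0, 3, 0]
MUL       [0, 0]
PUSH 6    [0, 0, 6]
OVER      [0, 0, 6, 0]
POP       [0, 0, 6]
NEG       [0, 0, -6]
STORE 1   [0, 0]
SWAP      [0, 0]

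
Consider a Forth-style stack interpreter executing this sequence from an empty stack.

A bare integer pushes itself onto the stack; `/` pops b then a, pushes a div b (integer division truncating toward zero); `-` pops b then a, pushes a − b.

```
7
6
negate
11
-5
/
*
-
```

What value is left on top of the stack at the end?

7      → 7
6      → 7 6
negate → 7 -6
11     → 7 -6 11
-5     → 7 -6 11 -5
/      → 7 -6 -2
*      → 7 12
-      → -5

-5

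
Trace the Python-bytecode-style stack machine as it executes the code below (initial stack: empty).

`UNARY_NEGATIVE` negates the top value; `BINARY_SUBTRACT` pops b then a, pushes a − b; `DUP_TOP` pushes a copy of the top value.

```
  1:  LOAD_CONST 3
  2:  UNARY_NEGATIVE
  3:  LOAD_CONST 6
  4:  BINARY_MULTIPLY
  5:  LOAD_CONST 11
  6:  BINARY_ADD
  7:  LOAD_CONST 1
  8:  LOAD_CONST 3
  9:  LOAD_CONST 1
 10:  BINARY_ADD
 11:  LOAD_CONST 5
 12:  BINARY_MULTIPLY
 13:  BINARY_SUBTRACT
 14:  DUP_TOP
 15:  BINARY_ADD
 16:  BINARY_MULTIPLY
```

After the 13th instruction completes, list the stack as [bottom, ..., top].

[-7, -19]

LOAD_CONST 3    : 3
UNARY_NEGATIVE  : -3
LOAD_CONST 6    : -3 6
BINARY_MULTIPLY : -18
LOAD_CONST 11   : -18 11
BINARY_ADD      : -7
LOAD_CONST 1    : -7 1
LOAD_CONST 3    : -7 1 3
LOAD_CONST 1    : -7 1 3 1
BINARY_ADD      : -7 1 4
LOAD_CONST 5    : -7 1 4 5
BINARY_MULTIPLY : -7 1 20
BINARY_SUBTRACT : -7 -19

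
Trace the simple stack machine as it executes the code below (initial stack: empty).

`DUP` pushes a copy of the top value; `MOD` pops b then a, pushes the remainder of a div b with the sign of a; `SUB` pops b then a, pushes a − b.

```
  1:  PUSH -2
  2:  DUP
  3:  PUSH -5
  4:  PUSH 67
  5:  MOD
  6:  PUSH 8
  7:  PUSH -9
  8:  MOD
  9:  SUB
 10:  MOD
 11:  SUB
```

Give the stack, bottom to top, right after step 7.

PUSH -2 → [-2]
DUP     → [-2, -2]
PUSH -5 → [-2, -2, -5]
PUSH 67 → [-2, -2, -5, 67]
MOD     → [-2, -2, -5]
PUSH 8  → [-2, -2, -5, 8]
PUSH -9 → [-2, -2, -5, 8, -9]

[-2, -2, -5, 8, -9]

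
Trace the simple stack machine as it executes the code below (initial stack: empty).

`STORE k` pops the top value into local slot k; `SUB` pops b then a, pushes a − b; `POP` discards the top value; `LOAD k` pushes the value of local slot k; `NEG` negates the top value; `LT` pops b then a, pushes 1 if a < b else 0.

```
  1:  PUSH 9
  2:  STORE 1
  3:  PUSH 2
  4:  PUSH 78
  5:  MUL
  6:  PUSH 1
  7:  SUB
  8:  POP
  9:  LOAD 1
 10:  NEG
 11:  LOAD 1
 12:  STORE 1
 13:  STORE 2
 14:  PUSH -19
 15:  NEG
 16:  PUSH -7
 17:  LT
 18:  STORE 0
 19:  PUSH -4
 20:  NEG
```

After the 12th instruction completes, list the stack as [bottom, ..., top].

PUSH 9  -> [9]
STORE 1 -> []
PUSH 2  -> [2]
PUSH 78 -> [2, 78]
MUL     -> [156]
PUSH 1  -> [156, 1]
SUB     -> [155]
POP     -> []
LOAD 1  -> [9]
NEG     -> [-9]
LOAD 1  -> [-9, 9]
STORE 1 -> [-9]

[-9]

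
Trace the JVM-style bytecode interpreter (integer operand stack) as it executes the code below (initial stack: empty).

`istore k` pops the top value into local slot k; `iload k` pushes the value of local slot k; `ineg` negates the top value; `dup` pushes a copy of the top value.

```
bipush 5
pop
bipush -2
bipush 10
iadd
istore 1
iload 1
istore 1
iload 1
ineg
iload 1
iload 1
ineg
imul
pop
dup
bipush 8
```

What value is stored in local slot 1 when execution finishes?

bipush 5   5
pop        (empty)
bipush -2  -2
bipush 10  -2 10
iadd       8
istore 1   (empty)
iload 1    8
istore 1   (empty)
iload 1    8
ineg       -8
iload 1    -8 8
iload 1    -8 8 8
ineg       -8 8 -8
imul       -8 -64
pop        -8
dup        -8 -8
bipush 8   -8 -8 8

8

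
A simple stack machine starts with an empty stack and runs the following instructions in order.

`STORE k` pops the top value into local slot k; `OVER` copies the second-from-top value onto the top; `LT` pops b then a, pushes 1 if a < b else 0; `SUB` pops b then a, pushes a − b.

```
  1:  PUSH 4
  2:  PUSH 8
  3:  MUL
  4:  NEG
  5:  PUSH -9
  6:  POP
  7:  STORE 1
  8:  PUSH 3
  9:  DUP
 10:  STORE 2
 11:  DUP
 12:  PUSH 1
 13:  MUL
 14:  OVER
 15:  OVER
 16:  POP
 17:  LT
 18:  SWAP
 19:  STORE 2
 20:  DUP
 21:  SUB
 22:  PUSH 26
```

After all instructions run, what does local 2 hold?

PUSH 4   [4]
PUSH 8   [4, 8]
MUL      [32]
NEG      [-32]
PUSH -9  [-32, -9]
POP      [-32]
STORE 1  []
PUSH 3   [3]
DUP      [3, 3]
STORE 2  [3]
DUP      [3, 3]
PUSH 1   [3, 3, 1]
MUL      [3, 3]
OVER     [3, 3, 3]
OVER     [3, 3, 3, 3]
POP      [3, 3, 3]
LT       [3, 0]
SWAP     [0, 3]
STORE 2  [0]
DUP      [0, 0]
SUB      [0]
PUSH 26  [0, 26]

3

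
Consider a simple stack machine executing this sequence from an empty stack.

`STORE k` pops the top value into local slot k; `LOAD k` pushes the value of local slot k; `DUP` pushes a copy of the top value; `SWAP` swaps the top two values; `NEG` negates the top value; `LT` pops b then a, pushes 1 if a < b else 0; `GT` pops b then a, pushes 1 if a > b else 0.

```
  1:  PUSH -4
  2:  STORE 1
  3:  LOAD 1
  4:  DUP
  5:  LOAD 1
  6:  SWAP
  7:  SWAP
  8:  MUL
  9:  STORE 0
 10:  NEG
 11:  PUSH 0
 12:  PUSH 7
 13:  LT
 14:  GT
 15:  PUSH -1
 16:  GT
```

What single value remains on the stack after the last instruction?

PUSH -4 → -4
STORE 1 → (empty)
LOAD 1  → -4
DUP     → -4 -4
LOAD 1  → -4 -4 -4
SWAP    → -4 -4 -4
SWAP    → -4 -4 -4
MUL     → -4 16
STORE 0 → -4
NEG     → 4
PUSH 0  → 4 0
PUSH 7  → 4 0 7
LT      → 4 1
GT      → 1
PUSH -1 → 1 -1
GT      → 1

1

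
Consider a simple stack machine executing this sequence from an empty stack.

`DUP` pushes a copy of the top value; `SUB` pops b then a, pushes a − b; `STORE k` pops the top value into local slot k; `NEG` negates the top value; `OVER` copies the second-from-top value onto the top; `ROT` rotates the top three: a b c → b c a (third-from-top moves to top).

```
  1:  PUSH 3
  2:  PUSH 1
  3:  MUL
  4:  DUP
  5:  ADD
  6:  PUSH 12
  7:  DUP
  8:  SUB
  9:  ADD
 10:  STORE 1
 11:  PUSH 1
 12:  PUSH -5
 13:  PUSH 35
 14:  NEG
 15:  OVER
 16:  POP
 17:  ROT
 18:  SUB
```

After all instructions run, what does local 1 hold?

PUSH 3  -> [3]
PUSH 1  -> [3, 1]
MUL     -> [3]
DUP     -> [3, 3]
ADD     -> [6]
PUSH 12 -> [6, 12]
DUP     -> [6, 12, 12]
SUB     -> [6, 0]
ADD     -> [6]
STORE 1 -> []
PUSH 1  -> [1]
PUSH -5 -> [1, -5]
PUSH 35 -> [1, -5, 35]
NEG     -> [1, -5, -35]
OVER    -> [1, -5, -35, -5]
POP     -> [1, -5, -35]
ROT     -> [-5, -35, 1]
SUB     -> [-5, -36]

6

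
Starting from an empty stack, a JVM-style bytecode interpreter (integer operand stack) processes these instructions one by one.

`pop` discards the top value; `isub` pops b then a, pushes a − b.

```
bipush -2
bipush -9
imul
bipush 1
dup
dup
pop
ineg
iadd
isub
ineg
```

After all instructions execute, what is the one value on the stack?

-18

bipush -2 → -2
bipush -9 → -2 -9
imul      → 18
bipush 1  → 18 1
dup       → 18 1 1
dup       → 18 1 1 1
pop       → 18 1 1
ineg      → 18 1 -1
iadd      → 18 0
isub      → 18
ineg      → -18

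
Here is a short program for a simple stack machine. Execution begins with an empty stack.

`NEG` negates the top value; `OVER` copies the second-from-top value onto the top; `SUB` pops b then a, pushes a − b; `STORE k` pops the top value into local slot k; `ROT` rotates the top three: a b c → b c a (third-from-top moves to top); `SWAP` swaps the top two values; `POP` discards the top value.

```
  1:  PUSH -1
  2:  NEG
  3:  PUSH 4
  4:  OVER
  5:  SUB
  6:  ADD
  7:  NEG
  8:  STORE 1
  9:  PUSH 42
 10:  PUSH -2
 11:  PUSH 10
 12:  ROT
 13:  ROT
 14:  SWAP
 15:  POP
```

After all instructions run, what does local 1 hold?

-4

PUSH -1 → [-1]
NEG     → [1]
PUSH 4  → [1, 4]
OVER    → [1, 4, 1]
SUB     → [1, 3]
ADD     → [4]
NEG     → [-4]
STORE 1 → []
PUSH 42 → [42]
PUSH -2 → [42, -2]
PUSH 10 → [42, -2, 10]
ROT     → [-2, 10, 42]
ROT     → [10, 42, -2]
SWAP    → [10, -2, 42]
POP     → [10, -2]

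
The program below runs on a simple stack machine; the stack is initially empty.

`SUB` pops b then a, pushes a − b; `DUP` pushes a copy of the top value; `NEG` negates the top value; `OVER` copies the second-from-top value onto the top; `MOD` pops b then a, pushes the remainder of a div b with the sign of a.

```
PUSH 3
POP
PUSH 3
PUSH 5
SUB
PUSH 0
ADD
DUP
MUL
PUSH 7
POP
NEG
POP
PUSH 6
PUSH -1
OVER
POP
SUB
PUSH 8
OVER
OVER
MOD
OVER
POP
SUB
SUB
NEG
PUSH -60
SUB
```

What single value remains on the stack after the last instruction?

54

PUSH 3   → 3
POP      → (empty)
PUSH 3   → 3
PUSH 5   → 3 5
SUB      → -2
PUSH 0   → -2 0
ADD      → -2
DUP      → -2 -2
MUL      → 4
PUSH 7   → 4 7
POP      → 4
NEG      → -4
POP      → (empty)
PUSH 6   → 6
PUSH -1  → 6 -1
OVER     → 6 -1 6
POP      → 6 -1
SUB      → 7
PUSH 8   → 7 8
OVER     → 7 8 7
OVER     → 7 8 7 8
MOD      → 7 8 7
OVER     → 7 8 7 8
POP      → 7 8 7
SUB      → 7 1
SUB      → 6
NEG      → -6
PUSH -60 → -6 -60
SUB      → 54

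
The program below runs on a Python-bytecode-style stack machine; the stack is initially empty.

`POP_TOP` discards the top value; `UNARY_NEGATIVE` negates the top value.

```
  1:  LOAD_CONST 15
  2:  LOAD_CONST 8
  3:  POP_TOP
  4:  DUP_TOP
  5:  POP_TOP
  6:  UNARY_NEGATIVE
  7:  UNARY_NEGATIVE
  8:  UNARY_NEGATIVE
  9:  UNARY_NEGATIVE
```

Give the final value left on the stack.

15

LOAD_CONST 15  -> [15]
LOAD_CONST 8   -> [15, 8]
POP_TOP        -> [15]
DUP_TOP        -> [15, 15]
POP_TOP        -> [15]
UNARY_NEGATIVE -> [-15]
UNARY_NEGATIVE -> [15]
UNARY_NEGATIVE -> [-15]
UNARY_NEGATIVE -> [15]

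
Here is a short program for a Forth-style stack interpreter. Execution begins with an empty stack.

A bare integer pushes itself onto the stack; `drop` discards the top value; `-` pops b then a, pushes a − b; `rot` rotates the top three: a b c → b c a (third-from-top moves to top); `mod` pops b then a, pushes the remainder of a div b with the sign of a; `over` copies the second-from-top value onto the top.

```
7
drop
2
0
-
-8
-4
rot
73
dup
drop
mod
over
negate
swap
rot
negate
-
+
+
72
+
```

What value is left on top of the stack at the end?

7      -> 7
drop   -> (empty)
2      -> 2
0      -> 2 0
-      -> 2
-8     -> 2 -8
-4     -> 2 -8 -4
rot    -> -8 -4 2
73     -> -8 -4 2 73
dup    -> -8 -4 2 73 73
drop   -> -8 -4 2 73
mod    -> -8 -4 2
over   -> -8 -4 2 -4
negate -> -8 -4 2 4
swap   -> -8 -4 4 2
rot    -> -8 4 2 -4
negate -> -8 4 2 4
-      -> -8 4 -2
+      -> -8 2
+      -> -6
72     -> -6 72
+      -> 66

66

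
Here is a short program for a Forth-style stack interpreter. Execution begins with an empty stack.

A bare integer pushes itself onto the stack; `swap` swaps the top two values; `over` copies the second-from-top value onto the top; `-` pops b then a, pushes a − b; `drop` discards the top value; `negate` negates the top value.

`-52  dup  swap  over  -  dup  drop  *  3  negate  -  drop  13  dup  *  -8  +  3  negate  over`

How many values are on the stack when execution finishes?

-52    → [-52]
dup    → [-52, -52]
swap   → [-52, -52]
over   → [-52, -52, -52]
-      → [-52, 0]
dup    → [-52, 0, 0]
drop   → [-52, 0]
*      → [0]
3      → [0, 3]
negate → [0, -3]
-      → [3]
drop   → []
13     → [13]
dup    → [13, 13]
*      → [169]
-8     → [169, -8]
+      → [161]
3      → [161, 3]
negate → [161, -3]
over   → [161, -3, 161]

3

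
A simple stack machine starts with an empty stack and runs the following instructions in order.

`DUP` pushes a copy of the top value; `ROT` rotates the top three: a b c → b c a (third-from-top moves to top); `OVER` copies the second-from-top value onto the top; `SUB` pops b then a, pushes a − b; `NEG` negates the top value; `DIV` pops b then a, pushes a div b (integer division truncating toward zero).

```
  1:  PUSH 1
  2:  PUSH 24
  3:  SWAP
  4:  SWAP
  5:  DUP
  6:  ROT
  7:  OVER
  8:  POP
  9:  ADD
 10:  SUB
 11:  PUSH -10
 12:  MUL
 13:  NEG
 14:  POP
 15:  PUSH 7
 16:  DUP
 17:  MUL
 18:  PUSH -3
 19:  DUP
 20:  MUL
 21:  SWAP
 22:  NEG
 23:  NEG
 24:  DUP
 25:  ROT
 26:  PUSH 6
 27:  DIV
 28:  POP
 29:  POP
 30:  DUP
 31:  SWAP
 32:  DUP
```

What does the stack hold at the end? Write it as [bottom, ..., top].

[49, 49, 49]

PUSH 1   -> [1]
PUSH 24  -> [1, 24]
SWAP     -> [24, 1]
SWAP     -> [1, 24]
DUP      -> [1, 24, 24]
ROT      -> [24, 24, 1]
OVER     -> [24, 24, 1, 24]
POP      -> [24, 24, 1]
ADD      -> [24, 25]
SUB      -> [-1]
PUSH -10 -> [-1, -10]
MUL      -> [10]
NEG      -> [-10]
POP      -> []
PUSH 7   -> [7]
DUP      -> [7, 7]
MUL      -> [49]
PUSH -3  -> [49, -3]
DUP      -> [49, -3, -3]
MUL      -> [49, 9]
SWAP     -> [9, 49]
NEG      -> [9, -49]
NEG      -> [9, 49]
DUP      -> [9, 49, 49]
ROT      -> [49, 49, 9]
PUSH 6   -> [49, 49, 9, 6]
DIV      -> [49, 49, 1]
POP      -> [49, 49]
POP      -> [49]
DUP      -> [49, 49]
SWAP     -> [49, 49]
DUP      -> [49, 49, 49]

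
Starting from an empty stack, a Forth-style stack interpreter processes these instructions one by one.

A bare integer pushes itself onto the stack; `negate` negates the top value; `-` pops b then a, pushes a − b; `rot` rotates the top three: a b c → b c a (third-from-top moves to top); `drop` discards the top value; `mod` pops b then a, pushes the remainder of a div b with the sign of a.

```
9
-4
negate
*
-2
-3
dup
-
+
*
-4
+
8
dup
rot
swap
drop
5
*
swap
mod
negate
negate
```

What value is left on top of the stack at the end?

9      → [9]
-4     → [9, -4]
negate → [9, 4]
*      → [36]
-2     → [36, -2]
-3     → [36, -2, -3]
dup    → [36, -2, -3, -3]
-      → [36, -2, 0]
+      → [36, -2]
*      → [-72]
-4     → [-72, -4]
+      → [-76]
8      → [-76, 8]
dup    → [-76, 8, 8]
rot    → [8, 8, -76]
swap   → [8, -76, 8]
drop   → [8, -76]
5      → [8, -76, 5]
*      → [8, -380]
swap   → [-380, 8]
mod    → [-4]
negate → [4]
negate → [-4]

-4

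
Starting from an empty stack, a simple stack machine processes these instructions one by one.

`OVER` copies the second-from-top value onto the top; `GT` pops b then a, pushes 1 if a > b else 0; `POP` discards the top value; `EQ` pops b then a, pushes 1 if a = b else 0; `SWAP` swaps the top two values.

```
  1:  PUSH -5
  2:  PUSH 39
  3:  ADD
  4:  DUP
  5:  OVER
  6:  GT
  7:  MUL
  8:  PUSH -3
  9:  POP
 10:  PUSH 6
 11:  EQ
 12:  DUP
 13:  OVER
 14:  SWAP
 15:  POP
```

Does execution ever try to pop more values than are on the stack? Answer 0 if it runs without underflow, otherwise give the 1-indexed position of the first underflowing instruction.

0

PUSH -5 -> [-5]
PUSH 39 -> [-5, 39]
ADD     -> [34]
DUP     -> [34, 34]
OVER    -> [34, 34, 34]
GT      -> [34, 0]
MUL     -> [0]
PUSH -3 -> [0, -3]
POP     -> [0]
PUSH 6  -> [0, 6]
EQ      -> [0]
DUP     -> [0, 0]
OVER    -> [0, 0, 0]
SWAP    -> [0, 0, 0]
POP     -> [0, 0]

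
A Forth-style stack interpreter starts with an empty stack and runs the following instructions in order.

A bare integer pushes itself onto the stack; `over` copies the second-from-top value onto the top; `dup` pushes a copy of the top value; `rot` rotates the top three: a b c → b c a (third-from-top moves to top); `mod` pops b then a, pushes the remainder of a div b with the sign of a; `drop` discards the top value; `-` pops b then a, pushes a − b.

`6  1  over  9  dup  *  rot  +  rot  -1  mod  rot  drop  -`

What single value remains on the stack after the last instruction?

82

6    -> 6
1    -> 6 1
over -> 6 1 6
9    -> 6 1 6 9
dup  -> 6 1 6 9 9
*    -> 6 1 6 81
rot  -> 6 6 81 1
+    -> 6 6 82
rot  -> 6 82 6
-1   -> 6 82 6 -1
mod  -> 6 82 0
rot  -> 82 0 6
drop -> 82 0
-    -> 82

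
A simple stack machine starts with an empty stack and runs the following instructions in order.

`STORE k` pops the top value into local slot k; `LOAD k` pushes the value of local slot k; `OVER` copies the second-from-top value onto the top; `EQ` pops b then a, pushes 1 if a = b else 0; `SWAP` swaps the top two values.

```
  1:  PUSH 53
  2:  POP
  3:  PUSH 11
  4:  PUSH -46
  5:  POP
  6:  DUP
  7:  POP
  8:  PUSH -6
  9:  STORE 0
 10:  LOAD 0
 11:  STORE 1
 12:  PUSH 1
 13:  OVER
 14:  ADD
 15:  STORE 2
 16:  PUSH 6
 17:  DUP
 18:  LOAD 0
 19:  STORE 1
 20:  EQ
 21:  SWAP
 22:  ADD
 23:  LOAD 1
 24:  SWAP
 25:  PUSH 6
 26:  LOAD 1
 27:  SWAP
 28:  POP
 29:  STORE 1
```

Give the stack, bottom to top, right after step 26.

PUSH 53  : 53
POP      : (empty)
PUSH 11  : 11
PUSH -46 : 11 -46
POP      : 11
DUP      : 11 11
POP      : 11
PUSH -6  : 11 -6
STORE 0  : 11
LOAD 0   : 11 -6
STORE 1  : 11
PUSH 1   : 11 1
OVER     : 11 1 11
ADD      : 11 12
STORE 2  : 11
PUSH 6   : 11 6
DUP      : 11 6 6
LOAD 0   : 11 6 6 -6
STORE 1  : 11 6 6
EQ       : 11 1
SWAP     : 1 11
ADD      : 12
LOAD 1   : 12 -6
SWAP     : -6 12
PUSH 6   : -6 12 6
LOAD 1   : -6 12 6 -6

[-6, 12, 6, -6]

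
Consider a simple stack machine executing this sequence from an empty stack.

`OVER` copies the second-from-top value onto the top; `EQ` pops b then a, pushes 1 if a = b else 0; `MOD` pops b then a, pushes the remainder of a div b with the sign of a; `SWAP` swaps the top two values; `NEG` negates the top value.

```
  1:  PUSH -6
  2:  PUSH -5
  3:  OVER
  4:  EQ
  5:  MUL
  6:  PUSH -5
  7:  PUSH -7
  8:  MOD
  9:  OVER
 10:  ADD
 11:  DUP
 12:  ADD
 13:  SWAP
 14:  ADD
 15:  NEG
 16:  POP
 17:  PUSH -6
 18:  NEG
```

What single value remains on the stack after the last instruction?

6

PUSH -6 : -6
PUSH -5 : -6 -5
OVER    : -6 -5 -6
EQ      : -6 0
MUL     : 0
PUSH -5 : 0 -5
PUSH -7 : 0 -5 -7
MOD     : 0 -5
OVER    : 0 -5 0
ADD     : 0 -5
DUP     : 0 -5 -5
ADD     : 0 -10
SWAP    : -10 0
ADD     : -10
NEG     : 10
POP     : (empty)
PUSH -6 : -6
NEG     : 6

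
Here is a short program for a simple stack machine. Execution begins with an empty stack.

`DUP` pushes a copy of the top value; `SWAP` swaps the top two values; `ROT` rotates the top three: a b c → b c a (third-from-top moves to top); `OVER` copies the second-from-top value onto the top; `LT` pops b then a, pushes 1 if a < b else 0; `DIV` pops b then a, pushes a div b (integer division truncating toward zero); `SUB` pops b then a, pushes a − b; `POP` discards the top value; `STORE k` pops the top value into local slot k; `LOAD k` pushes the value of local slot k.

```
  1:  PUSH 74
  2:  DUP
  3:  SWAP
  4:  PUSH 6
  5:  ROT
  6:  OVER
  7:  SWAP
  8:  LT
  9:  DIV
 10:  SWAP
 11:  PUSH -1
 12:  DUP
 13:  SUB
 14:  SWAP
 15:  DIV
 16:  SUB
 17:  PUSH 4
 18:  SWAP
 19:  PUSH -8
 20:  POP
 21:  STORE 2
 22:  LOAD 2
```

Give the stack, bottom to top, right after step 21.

[4]

PUSH 74  74
DUP      74 74
SWAP     74 74
PUSH 6   74 74 6
ROT      74 6 74
OVER     74 6 74 6
SWAP     74 6 6 74
LT       74 6 1
DIV      74 6
SWAP     6 74
PUSH -1  6 74 -1
DUP      6 74 -1 -1
SUB      6 74 0
SWAP     6 0 74
DIV      6 0
SUB      6
PUSH 4   6 4
SWAP     4 6
PUSH -8  4 6 -8
POP      4 6
STORE 2  4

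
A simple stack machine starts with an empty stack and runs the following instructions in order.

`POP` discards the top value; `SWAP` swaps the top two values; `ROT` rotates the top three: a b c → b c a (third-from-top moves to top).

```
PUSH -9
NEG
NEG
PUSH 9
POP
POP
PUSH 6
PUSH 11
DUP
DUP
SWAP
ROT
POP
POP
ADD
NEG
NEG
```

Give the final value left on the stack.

17

PUSH -9 : -9
NEG     : 9
NEG     : -9
PUSH 9  : -9 9
POP     : -9
POP     : (empty)
PUSH 6  : 6
PUSH 11 : 6 11
DUP     : 6 11 11
DUP     : 6 11 11 11
SWAP    : 6 11 11 11
ROT     : 6 11 11 11
POP     : 6 11 11
POP     : 6 11
ADD     : 17
NEG     : -17
NEG     : 17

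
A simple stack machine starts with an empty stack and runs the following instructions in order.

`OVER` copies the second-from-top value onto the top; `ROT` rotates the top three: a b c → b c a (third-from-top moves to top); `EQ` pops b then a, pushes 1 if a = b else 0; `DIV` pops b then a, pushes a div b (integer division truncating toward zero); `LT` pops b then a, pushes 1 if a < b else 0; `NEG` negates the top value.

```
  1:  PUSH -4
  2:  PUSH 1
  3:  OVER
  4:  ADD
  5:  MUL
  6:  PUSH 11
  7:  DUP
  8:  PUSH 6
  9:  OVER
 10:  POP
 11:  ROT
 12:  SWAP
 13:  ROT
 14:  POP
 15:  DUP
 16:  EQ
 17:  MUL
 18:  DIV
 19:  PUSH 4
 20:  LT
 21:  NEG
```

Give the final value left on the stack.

PUSH -4 : -4
PUSH 1  : -4 1
OVER    : -4 1 -4
ADD     : -4 -3
MUL     : 12
PUSH 11 : 12 11
DUP     : 12 11 11
PUSH 6  : 12 11 11 6
OVER    : 12 11 11 6 11
POP     : 12 11 11 6
ROT     : 12 11 6 11
SWAP    : 12 11 11 6
ROT     : 12 11 6 11
POP     : 12 11 6
DUP     : 12 11 6 6
EQ      : 12 11 1
MUL     : 12 11
DIV     : 1
PUSH 4  : 1 4
LT      : 1
NEG     : -1

-1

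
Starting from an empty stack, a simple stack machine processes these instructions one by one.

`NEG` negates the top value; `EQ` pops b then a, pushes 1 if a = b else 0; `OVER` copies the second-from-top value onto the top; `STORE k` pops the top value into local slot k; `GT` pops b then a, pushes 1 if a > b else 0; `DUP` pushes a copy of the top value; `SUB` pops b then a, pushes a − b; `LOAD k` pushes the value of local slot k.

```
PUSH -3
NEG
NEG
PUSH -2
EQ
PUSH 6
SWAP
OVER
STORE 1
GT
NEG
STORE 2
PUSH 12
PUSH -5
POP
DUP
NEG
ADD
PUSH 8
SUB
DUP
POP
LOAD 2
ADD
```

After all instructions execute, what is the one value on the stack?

-9

PUSH -3 : [-3]
NEG     : [3]
NEG     : [-3]
PUSH -2 : [-3, -2]
EQ      : [0]
PUSH 6  : [0, 6]
SWAP    : [6, 0]
OVER    : [6, 0, 6]
STORE 1 : [6, 0]
GT      : [1]
NEG     : [-1]
STORE 2 : []
PUSH 12 : [12]
PUSH -5 : [12, -5]
POP     : [12]
DUP     : [12, 12]
NEG     : [12, -12]
ADD     : [0]
PUSH 8  : [0, 8]
SUB     : [-8]
DUP     : [-8, -8]
POP     : [-8]
LOAD 2  : [-8, -1]
ADD     : [-9]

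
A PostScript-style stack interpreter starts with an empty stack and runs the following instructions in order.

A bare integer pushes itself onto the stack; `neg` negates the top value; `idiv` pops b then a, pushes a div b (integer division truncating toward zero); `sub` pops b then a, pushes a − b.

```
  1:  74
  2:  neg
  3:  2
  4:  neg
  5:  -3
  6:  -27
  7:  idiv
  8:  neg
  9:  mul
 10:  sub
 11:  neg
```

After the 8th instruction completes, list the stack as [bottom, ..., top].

74   -> 74
neg  -> -74
2    -> -74 2
neg  -> -74 -2
-3   -> -74 -2 -3
-27  -> -74 -2 -3 -27
idiv -> -74 -2 0
neg  -> -74 -2 0

[-74, -2, 0]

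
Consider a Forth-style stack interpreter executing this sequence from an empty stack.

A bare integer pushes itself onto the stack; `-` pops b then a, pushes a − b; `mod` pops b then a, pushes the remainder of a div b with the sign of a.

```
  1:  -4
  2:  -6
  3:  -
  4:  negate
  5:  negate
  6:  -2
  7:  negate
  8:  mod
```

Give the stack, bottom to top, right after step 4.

[-2]

-4     : [-4]
-6     : [-4, -6]
-      : [2]
negate : [-2]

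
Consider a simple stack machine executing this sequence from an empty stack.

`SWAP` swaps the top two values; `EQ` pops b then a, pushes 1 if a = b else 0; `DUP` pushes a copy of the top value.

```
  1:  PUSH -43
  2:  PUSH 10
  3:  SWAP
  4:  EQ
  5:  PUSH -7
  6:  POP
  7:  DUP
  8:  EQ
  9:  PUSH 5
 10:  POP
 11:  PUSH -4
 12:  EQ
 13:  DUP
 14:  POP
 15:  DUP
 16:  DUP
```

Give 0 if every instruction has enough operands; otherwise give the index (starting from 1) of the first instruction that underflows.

PUSH -43 → [-43]
PUSH 10  → [-43, 10]
SWAP     → [10, -43]
EQ       → [0]
PUSH -7  → [0, -7]
POP      → [0]
DUP      → [0, 0]
EQ       → [1]
PUSH 5   → [1, 5]
POP      → [1]
PUSH -4  → [1, -4]
EQ       → [0]
DUP      → [0, 0]
POP      → [0]
DUP      → [0, 0]
DUP      → [0, 0, 0]

0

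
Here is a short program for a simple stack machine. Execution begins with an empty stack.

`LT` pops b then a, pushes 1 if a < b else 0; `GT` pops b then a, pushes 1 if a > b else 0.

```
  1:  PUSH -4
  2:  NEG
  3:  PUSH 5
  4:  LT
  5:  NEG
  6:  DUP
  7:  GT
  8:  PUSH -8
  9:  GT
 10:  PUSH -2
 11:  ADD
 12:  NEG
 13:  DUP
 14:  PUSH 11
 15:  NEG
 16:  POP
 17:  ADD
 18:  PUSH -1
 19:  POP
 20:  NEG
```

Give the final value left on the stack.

-2

PUSH -4 -> -4
NEG     -> 4
PUSH 5  -> 4 5
LT      -> 1
NEG     -> -1
DUP     -> -1 -1
GT      -> 0
PUSH -8 -> 0 -8
GT      -> 1
PUSH -2 -> 1 -2
ADD     -> -1
NEG     -> 1
DUP     -> 1 1
PUSH 11 -> 1 1 11
NEG     -> 1 1 -11
POP     -> 1 1
ADD     -> 2
PUSH -1 -> 2 -1
POP     -> 2
NEG     -> -2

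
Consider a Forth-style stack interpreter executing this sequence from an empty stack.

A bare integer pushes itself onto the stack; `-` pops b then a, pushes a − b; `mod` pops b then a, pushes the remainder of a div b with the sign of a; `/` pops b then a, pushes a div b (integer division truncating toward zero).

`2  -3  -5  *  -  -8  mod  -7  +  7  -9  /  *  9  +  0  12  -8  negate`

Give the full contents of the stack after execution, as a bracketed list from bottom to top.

[9, 0, 12, 8]

2      → [2]
-3     → [2, -3]
-5     → [2, -3, -5]
*      → [2, 15]
-      → [-13]
-8     → [-13, -8]
mod    → [-5]
-7     → [-5, -7]
+      → [-12]
7      → [-12, 7]
-9     → [-12, 7, -9]
/      → [-12, 0]
*      → [0]
9      → [0, 9]
+      → [9]
0      → [9, 0]
12     → [9, 0, 12]
-8     → [9, 0, 12, -8]
negate → [9, 0, 12, 8]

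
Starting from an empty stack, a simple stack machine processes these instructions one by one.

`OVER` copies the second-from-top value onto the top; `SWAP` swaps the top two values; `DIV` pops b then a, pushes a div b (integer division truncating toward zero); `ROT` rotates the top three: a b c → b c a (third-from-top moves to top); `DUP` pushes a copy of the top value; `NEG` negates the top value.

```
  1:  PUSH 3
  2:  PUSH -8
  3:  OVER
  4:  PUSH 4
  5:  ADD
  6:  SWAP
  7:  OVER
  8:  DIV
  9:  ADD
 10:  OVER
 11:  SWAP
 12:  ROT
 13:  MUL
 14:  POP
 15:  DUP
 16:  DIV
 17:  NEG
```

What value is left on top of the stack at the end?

-1

PUSH 3   3
PUSH -8  3 -8
OVER     3 -8 3
PUSH 4   3 -8 3 4
ADD      3 -8 7
SWAP     3 7 -8
OVER     3 7 -8 7
DIV      3 7 -1
ADD      3 6
OVER     3 6 3
SWAP     3 3 6
ROT      3 6 3
MUL      3 18
POP      3
DUP      3 3
DIV      1
NEG      -1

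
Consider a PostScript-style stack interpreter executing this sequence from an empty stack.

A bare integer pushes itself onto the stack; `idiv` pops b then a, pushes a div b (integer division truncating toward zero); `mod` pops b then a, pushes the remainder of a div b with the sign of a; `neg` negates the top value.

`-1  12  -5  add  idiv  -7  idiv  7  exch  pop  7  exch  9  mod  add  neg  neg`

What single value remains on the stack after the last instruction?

14

-1   -> -1
12   -> -1 12
-5   -> -1 12 -5
add  -> -1 7
idiv -> 0
-7   -> 0 -7
idiv -> 0
7    -> 0 7
exch -> 7 0
pop  -> 7
7    -> 7 7
exch -> 7 7
9    -> 7 7 9
mod  -> 7 7
add  -> 14
neg  -> -14
neg  -> 14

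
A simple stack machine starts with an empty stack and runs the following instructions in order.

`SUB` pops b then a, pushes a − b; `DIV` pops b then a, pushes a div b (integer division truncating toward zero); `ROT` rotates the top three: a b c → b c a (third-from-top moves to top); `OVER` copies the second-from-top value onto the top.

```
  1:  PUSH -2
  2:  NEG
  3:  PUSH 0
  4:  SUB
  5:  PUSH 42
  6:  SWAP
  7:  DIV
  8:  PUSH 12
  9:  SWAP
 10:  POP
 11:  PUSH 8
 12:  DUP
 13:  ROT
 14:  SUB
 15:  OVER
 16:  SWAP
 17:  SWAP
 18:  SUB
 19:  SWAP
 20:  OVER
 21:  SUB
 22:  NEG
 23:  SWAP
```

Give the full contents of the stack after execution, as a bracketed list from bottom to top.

PUSH -2 : -2
NEG     : 2
PUSH 0  : 2 0
SUB     : 2
PUSH 42 : 2 42
SWAP    : 42 2
DIV     : 21
PUSH 12 : 21 12
SWAP    : 12 21
POP     : 12
PUSH 8  : 12 8
DUP     : 12 8 8
ROT     : 8 8 12
SUB     : 8 -4
OVER    : 8 -4 8
SWAP    : 8 8 -4
SWAP    : 8 -4 8
SUB     : 8 -12
SWAP    : -12 8
OVER    : -12 8 -12
SUB     : -12 20
NEG     : -12 -20
SWAP    : -20 -12

[-20, -12]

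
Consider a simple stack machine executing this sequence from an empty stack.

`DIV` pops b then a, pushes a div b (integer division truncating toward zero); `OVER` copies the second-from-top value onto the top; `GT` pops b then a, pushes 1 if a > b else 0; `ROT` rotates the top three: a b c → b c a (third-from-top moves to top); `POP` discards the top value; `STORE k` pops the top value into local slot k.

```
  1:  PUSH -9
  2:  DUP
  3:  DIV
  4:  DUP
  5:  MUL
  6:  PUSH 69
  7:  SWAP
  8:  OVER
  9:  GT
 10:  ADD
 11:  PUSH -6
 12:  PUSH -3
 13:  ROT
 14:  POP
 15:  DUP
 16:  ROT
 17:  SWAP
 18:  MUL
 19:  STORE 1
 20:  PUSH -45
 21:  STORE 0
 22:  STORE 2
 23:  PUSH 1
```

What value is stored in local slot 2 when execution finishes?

PUSH -9  : [-9]
DUP      : [-9, -9]
DIV      : [1]
DUP      : [1, 1]
MUL      : [1]
PUSH 69  : [1, 69]
SWAP     : [69, 1]
OVER     : [69, 1, 69]
GT       : [69, 0]
ADD      : [69]
PUSH -6  : [69, -6]
PUSH -3  : [69, -6, -3]
ROT      : [-6, -3, 69]
POP      : [-6, -3]
DUP      : [-6, -3, -3]
ROT      : [-3, -3, -6]
SWAP     : [-3, -6, -3]
MUL      : [-3, 18]
STORE 1  : [-3]
PUSH -45 : [-3, -45]
STORE 0  : [-3]
STORE 2  : []
PUSH 1   : [1]

-3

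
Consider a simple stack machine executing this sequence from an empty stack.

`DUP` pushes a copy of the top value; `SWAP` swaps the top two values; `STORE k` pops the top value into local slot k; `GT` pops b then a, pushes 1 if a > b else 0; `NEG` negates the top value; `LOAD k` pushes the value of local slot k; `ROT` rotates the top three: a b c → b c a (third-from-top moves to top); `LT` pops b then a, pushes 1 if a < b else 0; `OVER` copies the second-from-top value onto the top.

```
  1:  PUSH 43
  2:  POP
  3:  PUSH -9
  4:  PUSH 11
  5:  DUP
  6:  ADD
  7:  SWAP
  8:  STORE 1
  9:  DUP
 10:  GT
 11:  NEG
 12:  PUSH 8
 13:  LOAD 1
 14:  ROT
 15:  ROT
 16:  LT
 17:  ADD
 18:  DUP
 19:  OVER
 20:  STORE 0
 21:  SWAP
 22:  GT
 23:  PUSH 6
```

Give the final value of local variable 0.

-8

PUSH 43 -> 43
POP     -> (empty)
PUSH -9 -> -9
PUSH 11 -> -9 11
DUP     -> -9 11 11
ADD     -> -9 22
SWAP    -> 22 -9
STORE 1 -> 22
DUP     -> 22 22
GT      -> 0
NEG     -> 0
PUSH 8  -> 0 8
LOAD 1  -> 0 8 -9
ROT     -> 8 -9 0
ROT     -> -9 0 8
LT      -> -9 1
ADD     -> -8
DUP     -> -8 -8
OVER    -> -8 -8 -8
STORE 0 -> -8 -8
SWAP    -> -8 -8
GT      -> 0
PUSH 6  -> 0 6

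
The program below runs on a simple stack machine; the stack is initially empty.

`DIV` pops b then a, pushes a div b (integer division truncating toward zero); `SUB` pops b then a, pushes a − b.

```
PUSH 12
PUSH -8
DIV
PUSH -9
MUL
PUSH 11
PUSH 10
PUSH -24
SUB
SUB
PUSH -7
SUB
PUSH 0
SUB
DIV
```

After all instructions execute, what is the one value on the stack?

PUSH 12  : 12
PUSH -8  : 12 -8
DIV      : -1
PUSH -9  : -1 -9
MUL      : 9
PUSH 11  : 9 11
PUSH 10  : 9 11 10
PUSH -24 : 9 11 10 -24
SUB      : 9 11 34
SUB      : 9 -23
PUSH -7  : 9 -23 -7
SUB      : 9 -16
PUSH 0   : 9 -16 0
SUB      : 9 -16
DIV      : 0

0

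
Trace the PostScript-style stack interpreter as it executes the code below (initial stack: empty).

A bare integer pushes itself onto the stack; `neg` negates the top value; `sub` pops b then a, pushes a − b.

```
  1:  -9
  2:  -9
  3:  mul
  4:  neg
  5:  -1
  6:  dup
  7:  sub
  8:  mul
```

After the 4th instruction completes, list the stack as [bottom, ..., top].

[-81]

-9   [-9]
-9   [-9, -9]
mul  [81]
neg  [-81]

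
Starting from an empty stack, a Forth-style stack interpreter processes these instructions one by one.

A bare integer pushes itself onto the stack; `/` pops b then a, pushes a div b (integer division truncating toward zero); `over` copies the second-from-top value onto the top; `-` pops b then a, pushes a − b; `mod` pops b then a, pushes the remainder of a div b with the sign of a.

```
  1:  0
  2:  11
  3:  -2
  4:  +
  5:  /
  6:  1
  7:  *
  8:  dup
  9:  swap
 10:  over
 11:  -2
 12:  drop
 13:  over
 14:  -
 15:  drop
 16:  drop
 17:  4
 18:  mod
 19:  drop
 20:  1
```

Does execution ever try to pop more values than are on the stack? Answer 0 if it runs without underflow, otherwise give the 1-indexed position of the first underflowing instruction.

0     0
11    0 11
-2    0 11 -2
+     0 9
/     0
1     0 1
*     0
dup   0 0
swap  0 0
over  0 0 0
-2    0 0 0 -2
drop  0 0 0
over  0 0 0 0
-     0 0 0
drop  0 0
drop  0
4     0 4
mod   0
drop  (empty)
1     1

0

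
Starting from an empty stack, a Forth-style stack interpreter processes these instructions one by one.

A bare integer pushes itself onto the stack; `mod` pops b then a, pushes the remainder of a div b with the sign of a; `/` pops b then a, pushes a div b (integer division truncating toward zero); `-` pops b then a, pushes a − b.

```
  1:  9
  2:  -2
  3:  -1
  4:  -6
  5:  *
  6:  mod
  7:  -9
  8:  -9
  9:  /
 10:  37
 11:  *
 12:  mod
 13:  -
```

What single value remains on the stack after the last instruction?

9   -> 9
-2  -> 9 -2
-1  -> 9 -2 -1
-6  -> 9 -2 -1 -6
*   -> 9 -2 6
mod -> 9 -2
-9  -> 9 -2 -9
-9  -> 9 -2 -9 -9
/   -> 9 -2 1
37  -> 9 -2 1 37
*   -> 9 -2 37
mod -> 9 -2
-   -> 11

11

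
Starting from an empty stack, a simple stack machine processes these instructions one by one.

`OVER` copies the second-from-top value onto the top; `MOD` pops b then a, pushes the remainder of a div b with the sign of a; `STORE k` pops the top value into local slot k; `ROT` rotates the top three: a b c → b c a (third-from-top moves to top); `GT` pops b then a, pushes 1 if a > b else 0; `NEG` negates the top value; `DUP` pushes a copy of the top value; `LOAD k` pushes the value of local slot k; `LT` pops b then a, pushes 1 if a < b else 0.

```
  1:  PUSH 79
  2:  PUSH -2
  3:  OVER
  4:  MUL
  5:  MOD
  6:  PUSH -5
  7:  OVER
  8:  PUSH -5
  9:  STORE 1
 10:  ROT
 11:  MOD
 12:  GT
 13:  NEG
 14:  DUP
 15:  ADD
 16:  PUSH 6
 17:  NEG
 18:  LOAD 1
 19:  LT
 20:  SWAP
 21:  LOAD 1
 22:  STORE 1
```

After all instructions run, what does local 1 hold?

PUSH 79 -> 79
PUSH -2 -> 79 -2
OVER    -> 79 -2 79
MUL     -> 79 -158
MOD     -> 79
PUSH -5 -> 79 -5
OVER    -> 79 -5 79
PUSH -5 -> 79 -5 79 -5
STORE 1 -> 79 -5 79
ROT     -> -5 79 79
MOD     -> -5 0
GT      -> 0
NEG     -> 0
DUP     -> 0 0
ADD     -> 0
PUSH 6  -> 0 6
NEG     -> 0 -6
LOAD 1  -> 0 -6 -5
LT      -> 0 1
SWAP    -> 1 0
LOAD 1  -> 1 0 -5
STORE 1 -> 1 0

-5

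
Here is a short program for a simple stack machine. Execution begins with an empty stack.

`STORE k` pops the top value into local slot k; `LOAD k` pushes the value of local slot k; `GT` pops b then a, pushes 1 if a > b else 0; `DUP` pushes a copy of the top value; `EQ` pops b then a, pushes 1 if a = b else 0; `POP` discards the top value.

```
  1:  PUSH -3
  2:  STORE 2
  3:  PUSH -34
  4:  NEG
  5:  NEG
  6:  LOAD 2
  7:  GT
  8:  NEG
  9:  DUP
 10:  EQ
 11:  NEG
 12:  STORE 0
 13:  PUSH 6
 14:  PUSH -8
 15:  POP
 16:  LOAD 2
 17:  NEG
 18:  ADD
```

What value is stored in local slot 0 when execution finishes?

-1

PUSH -3   -3
STORE 2   (empty)
PUSH -34  -34
NEG       34
NEG       -34
LOAD 2    -34 -3
GT        0
NEG       0
DUP       0 0
EQ        1
NEG       -1
STORE 0   (empty)
PUSH 6    6
PUSH -8   6 -8
POP       6
LOAD 2    6 -3
NEG       6 3
ADD       9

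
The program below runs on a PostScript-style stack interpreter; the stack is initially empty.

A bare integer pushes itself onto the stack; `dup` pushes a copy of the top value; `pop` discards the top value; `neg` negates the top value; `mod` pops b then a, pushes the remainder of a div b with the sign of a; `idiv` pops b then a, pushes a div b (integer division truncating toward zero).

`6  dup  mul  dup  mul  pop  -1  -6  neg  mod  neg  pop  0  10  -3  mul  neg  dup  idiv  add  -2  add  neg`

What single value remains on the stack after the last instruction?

1

6    : 6
dup  : 6 6
mul  : 36
dup  : 36 36
mul  : 1296
pop  : (empty)
-1   : -1
-6   : -1 -6
neg  : -1 6
mod  : -1
neg  : 1
pop  : (empty)
0    : 0
10   : 0 10
-3   : 0 10 -3
mul  : 0 -30
neg  : 0 30
dup  : 0 30 30
idiv : 0 1
add  : 1
-2   : 1 -2
add  : -1
neg  : 1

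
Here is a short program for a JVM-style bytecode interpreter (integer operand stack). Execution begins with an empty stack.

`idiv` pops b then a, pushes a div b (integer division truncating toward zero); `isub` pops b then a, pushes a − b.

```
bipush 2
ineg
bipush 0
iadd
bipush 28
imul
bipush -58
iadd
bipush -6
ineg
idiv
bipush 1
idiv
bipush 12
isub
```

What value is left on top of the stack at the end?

-31

bipush 2   -> [2]
ineg       -> [-2]
bipush 0   -> [-2, 0]
iadd       -> [-2]
bipush 28  -> [-2, 28]
imul       -> [-56]
bipush -58 -> [-56, -58]
iadd       -> [-114]
bipush -6  -> [-114, -6]
ineg       -> [-114, 6]
idiv       -> [-19]
bipush 1   -> [-19, 1]
idiv       -> [-19]
bipush 12  -> [-19, 12]
isub       -> [-31]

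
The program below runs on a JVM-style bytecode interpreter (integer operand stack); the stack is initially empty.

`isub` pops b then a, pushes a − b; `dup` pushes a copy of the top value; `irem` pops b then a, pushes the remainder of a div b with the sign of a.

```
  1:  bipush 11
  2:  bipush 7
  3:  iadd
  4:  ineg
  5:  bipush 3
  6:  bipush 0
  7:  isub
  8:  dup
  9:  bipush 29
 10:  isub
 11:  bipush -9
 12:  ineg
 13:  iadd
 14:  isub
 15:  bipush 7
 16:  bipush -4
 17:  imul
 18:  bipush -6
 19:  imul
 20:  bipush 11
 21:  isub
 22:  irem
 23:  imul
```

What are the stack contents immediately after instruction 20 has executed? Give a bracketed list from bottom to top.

bipush 11 -> [11]
bipush 7  -> [11, 7]
iadd      -> [18]
ineg      -> [-18]
bipush 3  -> [-18, 3]
bipush 0  -> [-18, 3, 0]
isub      -> [-18, 3]
dup       -> [-18, 3, 3]
bipush 29 -> [-18, 3, 3, 29]
isub      -> [-18, 3, -26]
bipush -9 -> [-18, 3, -26, -9]
ineg      -> [-18, 3, -26, 9]
iadd      -> [-18, 3, -17]
isub      -> [-18, 20]
bipush 7  -> [-18, 20, 7]
bipush -4 -> [-18, 20, 7, -4]
imul      -> [-18, 20, -28]
bipush -6 -> [-18, 20, -28, -6]
imul      -> [-18, 20, 168]
bipush 11 -> [-18, 20, 168, 11]

[-18, 20, 168, 11]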